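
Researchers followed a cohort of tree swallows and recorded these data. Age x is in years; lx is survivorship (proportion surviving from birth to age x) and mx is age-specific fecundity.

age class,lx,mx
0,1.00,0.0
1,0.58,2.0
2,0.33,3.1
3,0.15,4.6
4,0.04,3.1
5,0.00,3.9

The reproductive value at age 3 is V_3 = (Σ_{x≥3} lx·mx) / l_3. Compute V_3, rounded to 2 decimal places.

lx·mx for x ≥ 3: 0.69, 0.124, 0 → sum = 0.814
V_3 = 0.814 / l_3 = 0.814 / 0.15 = 5.426667… → 5.43

5.43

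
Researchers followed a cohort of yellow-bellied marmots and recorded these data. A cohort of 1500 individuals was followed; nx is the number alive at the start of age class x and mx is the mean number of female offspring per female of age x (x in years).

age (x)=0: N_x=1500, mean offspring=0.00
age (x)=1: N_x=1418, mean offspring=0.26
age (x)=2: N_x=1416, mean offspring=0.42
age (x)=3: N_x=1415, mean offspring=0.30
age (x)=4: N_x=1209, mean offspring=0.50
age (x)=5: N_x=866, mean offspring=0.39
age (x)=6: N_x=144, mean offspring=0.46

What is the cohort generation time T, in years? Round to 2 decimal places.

lx = nx/n0 = nx/1500: 1, 0.94533…, 0.944, 0.94333…, 0.806, 0.57733…, 0.096
lx·mx: 0, 0.245787…, 0.39648, 0.283…, 0.403, 0.22516…, 0.04416 → R0 = 1.597587…
x·lx·mx: 0, 0.245787…, 0.79296, 0.849…, 1.612, 1.1258…, 0.26496 → Σ = 4.890507…
T = 4.890507… / 1.597587… = 3.061184… → 3.06

3.06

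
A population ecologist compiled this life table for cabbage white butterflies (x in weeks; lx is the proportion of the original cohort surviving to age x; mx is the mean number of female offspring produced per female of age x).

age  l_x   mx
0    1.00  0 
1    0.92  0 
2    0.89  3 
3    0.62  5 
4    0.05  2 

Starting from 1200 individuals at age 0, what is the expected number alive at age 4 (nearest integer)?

Expected survivors = N0 · l_4 = 1200 × 0.05 = 60 → 60

60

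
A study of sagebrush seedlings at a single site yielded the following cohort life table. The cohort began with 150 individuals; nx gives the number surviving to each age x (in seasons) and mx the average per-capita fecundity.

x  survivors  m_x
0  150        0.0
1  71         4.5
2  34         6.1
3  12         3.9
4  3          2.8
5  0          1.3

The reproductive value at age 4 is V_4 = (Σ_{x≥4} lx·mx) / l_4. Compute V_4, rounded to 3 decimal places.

lx = nx/n0 = nx/150: 1, 0.47333…, 0.22667…, 0.08, 0.02, 0
lx·mx for x ≥ 4: 0.056, 0 → sum = 0.056
V_4 = 0.056 / l_4 = 0.056 / 0.02 = 2.8 → 2.800

2.800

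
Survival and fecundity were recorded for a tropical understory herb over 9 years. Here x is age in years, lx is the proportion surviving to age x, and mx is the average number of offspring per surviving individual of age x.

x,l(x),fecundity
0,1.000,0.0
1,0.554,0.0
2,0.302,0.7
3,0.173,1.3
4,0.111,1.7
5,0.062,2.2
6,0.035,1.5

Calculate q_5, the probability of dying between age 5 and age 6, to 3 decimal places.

q_5 = (l_5 − l_6) / l_5 = (0.062 − 0.035) / 0.062
     = 0.027 / 0.062 = 0.435484… → 0.435

0.435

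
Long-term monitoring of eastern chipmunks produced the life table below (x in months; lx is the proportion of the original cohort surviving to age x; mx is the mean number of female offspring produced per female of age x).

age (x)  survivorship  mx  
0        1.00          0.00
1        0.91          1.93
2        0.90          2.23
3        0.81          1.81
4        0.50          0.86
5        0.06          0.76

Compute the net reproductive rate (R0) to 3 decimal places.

5.705

lx·mx by age: 0, 1.7563, 2.007, 1.4661, 0.43, 0.0456
R0 = Σ lx·mx = 5.705 → 5.705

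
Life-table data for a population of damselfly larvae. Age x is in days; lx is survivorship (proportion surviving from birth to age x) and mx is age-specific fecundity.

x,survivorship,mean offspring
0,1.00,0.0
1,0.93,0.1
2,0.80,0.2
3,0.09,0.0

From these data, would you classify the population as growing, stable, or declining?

R0 = Σ lx·mx = 0 + 0.093 + 0.16 + 0 = 0.253
R0 < 1, so the population is declining.

declining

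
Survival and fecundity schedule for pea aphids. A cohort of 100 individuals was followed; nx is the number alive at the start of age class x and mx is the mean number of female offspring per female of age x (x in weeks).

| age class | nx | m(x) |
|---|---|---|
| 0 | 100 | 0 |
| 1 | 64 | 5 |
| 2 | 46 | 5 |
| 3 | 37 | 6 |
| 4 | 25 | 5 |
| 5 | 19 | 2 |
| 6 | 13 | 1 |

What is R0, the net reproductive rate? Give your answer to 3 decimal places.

lx = nx/n0 = nx/100: 1, 0.64, 0.46, 0.37, 0.25, 0.19, 0.13
lx·mx by age: 0, 3.2, 2.3, 2.22, 1.25, 0.38, 0.13
R0 = Σ lx·mx = 9.48 → 9.480

9.480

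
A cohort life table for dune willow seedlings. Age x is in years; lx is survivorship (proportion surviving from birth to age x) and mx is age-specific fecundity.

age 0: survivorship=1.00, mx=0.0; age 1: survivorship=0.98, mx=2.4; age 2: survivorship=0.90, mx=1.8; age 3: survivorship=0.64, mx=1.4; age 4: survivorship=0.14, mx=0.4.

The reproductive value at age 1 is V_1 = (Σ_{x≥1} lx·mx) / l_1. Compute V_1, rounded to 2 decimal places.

5.02

lx·mx for x ≥ 1: 2.352, 1.62, 0.896, 0.056 → sum = 4.924
V_1 = 4.924 / l_1 = 4.924 / 0.98 = 5.02449… → 5.02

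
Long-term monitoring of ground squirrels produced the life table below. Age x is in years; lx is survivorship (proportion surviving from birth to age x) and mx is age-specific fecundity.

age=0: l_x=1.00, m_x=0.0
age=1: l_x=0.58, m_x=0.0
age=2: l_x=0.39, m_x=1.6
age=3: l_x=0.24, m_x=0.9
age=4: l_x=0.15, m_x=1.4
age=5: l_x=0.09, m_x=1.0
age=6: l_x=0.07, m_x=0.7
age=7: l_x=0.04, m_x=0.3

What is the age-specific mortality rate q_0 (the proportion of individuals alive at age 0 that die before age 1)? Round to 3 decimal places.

0.420

q_0 = (l_0 − l_1) / l_0 = (1 − 0.58) / 1
     = 0.42 / 1 = 0.42 → 0.420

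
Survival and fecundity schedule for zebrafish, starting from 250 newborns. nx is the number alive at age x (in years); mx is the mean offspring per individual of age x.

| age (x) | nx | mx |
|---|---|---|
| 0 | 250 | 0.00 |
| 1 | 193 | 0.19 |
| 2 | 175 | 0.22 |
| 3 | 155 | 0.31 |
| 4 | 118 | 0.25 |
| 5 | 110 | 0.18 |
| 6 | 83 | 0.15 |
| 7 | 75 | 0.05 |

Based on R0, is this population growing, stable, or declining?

lx = nx/n0 = nx/250: 1, 0.772, 0.7, 0.62, 0.472, 0.44, 0.332, 0.3
R0 = Σ lx·mx = 0 + 0.14668 + 0.154 + 0.1922 + 0.118 + 0.0792 + 0.0498 + 0.015 = 0.75488
R0 < 1, so the population is declining.

declining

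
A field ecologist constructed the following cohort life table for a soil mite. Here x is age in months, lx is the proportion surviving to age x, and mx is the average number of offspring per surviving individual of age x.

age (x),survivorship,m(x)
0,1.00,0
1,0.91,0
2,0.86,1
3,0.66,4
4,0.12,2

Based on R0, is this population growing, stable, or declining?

growing

R0 = Σ lx·mx = 0 + 0 + 0.86 + 2.64 + 0.24 = 3.74
R0 > 1, so the population is growing.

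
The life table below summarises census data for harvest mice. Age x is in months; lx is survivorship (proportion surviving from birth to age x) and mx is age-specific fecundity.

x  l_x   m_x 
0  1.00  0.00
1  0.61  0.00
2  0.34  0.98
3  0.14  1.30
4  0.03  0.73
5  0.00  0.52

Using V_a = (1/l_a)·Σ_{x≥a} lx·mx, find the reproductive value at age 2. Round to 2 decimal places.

lx·mx for x ≥ 2: 0.3332, 0.182, 0.0219, 0 → sum = 0.5371
V_2 = 0.5371 / l_2 = 0.5371 / 0.34 = 1.579706… → 1.58

1.58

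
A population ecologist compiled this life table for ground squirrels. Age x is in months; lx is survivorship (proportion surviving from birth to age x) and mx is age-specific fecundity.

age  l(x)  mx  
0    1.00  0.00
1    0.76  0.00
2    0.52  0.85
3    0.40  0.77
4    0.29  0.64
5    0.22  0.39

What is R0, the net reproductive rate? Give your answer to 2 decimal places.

1.02

lx·mx by age: 0, 0, 0.442, 0.308, 0.1856, 0.0858
R0 = Σ lx·mx = 1.0214 → 1.02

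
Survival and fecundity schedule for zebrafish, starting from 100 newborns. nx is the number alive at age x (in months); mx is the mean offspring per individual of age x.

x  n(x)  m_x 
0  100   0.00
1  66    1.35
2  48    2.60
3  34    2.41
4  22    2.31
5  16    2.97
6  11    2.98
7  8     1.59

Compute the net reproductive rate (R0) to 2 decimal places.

lx = nx/n0 = nx/100: 1, 0.66, 0.48, 0.34, 0.22, 0.16, 0.11, 0.08
lx·mx by age: 0, 0.891, 1.248, 0.8194, 0.5082, 0.4752, 0.3278, 0.1272
R0 = Σ lx·mx = 4.3968 → 4.40

4.40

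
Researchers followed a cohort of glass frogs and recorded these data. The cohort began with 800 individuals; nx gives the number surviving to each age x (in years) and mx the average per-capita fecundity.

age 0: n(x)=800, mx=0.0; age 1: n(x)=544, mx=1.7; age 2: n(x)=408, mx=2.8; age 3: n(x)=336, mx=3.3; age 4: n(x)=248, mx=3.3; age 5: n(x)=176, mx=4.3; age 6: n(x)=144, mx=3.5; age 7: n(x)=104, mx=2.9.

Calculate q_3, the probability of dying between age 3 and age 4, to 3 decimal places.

lx = nx/n0 = nx/800: 1, 0.68, 0.51, 0.42, 0.31, 0.22, 0.18, 0.13
q_3 = (l_3 − l_4) / l_3 = (0.42 − 0.31) / 0.42
     = 0.11 / 0.42 = 0.261905… → 0.262

0.262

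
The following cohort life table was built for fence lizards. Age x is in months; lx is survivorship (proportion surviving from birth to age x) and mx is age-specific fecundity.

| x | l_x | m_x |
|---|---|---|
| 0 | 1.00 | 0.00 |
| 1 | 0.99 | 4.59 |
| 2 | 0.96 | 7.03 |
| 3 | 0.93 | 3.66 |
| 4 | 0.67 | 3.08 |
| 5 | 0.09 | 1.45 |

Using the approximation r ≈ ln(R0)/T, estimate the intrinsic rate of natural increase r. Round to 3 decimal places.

1.285

R0 = Σ lx·mx = 0 + 4.5441 + 6.7488 + 3.4038 + 2.0636 + 0.1305 = 16.8908
Σ x·lx·mx = 37.16; T = 37.16/16.8908 = 2.20001…
r ≈ ln(R0)/T = ln(16.8908)/2.20001… = 1.28489… → 1.285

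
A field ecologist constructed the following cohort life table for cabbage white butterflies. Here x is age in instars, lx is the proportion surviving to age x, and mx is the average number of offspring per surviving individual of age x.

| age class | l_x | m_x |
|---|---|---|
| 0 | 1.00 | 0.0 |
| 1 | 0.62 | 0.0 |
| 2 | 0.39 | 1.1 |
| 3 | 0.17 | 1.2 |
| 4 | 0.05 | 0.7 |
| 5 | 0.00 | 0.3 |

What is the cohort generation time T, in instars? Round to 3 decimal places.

2.410

lx·mx: 0, 0, 0.429, 0.204, 0.035, 0 → R0 = 0.668
x·lx·mx: 0, 0, 0.858, 0.612, 0.14, 0 → Σ = 1.61
T = 1.61 / 0.668 = 2.41018… → 2.410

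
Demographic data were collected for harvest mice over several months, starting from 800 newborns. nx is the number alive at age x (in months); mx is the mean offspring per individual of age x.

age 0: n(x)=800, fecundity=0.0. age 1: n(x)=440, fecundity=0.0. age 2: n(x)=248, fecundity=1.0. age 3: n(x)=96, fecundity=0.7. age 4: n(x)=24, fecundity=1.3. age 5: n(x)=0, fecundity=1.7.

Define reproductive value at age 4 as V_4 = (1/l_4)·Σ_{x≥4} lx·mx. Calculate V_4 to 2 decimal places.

1.30

lx = nx/n0 = nx/800: 1, 0.55, 0.31, 0.12, 0.03, 0
lx·mx for x ≥ 4: 0.039, 0 → sum = 0.039
V_4 = 0.039 / l_4 = 0.039 / 0.03 = 1.3 → 1.30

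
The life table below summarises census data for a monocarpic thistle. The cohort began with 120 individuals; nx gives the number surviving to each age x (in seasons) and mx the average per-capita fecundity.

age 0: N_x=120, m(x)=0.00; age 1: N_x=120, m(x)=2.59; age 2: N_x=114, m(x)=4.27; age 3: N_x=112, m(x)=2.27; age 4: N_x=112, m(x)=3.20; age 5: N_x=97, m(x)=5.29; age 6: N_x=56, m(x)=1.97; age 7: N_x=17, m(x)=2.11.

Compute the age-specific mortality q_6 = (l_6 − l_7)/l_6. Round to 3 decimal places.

lx = nx/n0 = nx/120: 1, 1, 0.95, 0.93333…, 0.93333…, 0.80833…, 0.46667…, 0.14167…
q_6 = (l_6 − l_7) / l_6 = (0.466667… − 0.141667…) / 0.466667…
     = 0.325… / 0.466667… = 0.696429… → 0.696

0.696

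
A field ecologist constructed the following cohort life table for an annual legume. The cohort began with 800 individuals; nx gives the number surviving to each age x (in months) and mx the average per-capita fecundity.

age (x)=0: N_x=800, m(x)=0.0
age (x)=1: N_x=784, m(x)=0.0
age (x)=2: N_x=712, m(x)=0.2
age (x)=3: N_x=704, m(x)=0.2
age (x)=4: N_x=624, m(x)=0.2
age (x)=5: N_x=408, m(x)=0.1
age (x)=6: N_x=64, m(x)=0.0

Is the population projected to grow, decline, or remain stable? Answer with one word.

lx = nx/n0 = nx/800: 1, 0.98, 0.89, 0.88, 0.78, 0.51, 0.08
R0 = Σ lx·mx = 0 + 0 + 0.178 + 0.176 + 0.156 + 0.051 + 0 = 0.561
R0 < 1, so the population is declining.

declining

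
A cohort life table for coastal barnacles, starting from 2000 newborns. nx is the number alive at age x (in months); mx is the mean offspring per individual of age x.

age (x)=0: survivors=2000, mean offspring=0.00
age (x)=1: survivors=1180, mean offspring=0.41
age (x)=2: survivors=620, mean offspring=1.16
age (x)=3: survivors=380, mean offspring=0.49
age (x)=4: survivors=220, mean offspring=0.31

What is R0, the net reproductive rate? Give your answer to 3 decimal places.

lx = nx/n0 = nx/2000: 1, 0.59, 0.31, 0.19, 0.11
lx·mx by age: 0, 0.2419, 0.3596, 0.0931, 0.0341
R0 = Σ lx·mx = 0.7287 → 0.729

0.729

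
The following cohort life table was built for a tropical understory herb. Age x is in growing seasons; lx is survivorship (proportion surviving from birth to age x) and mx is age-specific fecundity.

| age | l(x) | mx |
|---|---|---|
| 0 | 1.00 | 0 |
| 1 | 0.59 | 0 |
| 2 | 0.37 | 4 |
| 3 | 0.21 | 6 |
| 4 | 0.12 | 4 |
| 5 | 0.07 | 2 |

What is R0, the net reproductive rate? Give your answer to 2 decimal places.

lx·mx by age: 0, 0, 1.48, 1.26, 0.48, 0.14
R0 = Σ lx·mx = 3.36 → 3.36

3.36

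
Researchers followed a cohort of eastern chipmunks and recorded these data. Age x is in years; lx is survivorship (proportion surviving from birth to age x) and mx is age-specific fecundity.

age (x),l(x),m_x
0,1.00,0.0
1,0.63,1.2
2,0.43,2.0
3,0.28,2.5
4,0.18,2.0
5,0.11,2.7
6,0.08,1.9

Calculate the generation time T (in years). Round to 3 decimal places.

2.692

lx·mx: 0, 0.756, 0.86, 0.7, 0.36, 0.297, 0.152 → R0 = 3.125
x·lx·mx: 0, 0.756, 1.72, 2.1, 1.44, 1.485, 0.912 → Σ = 8.413
T = 8.413 / 3.125 = 2.69216 → 2.692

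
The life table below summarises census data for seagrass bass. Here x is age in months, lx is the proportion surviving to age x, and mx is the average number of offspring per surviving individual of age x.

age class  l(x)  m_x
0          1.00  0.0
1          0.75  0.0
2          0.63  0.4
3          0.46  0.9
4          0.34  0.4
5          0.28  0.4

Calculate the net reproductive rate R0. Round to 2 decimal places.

0.91

lx·mx by age: 0, 0, 0.252, 0.414, 0.136, 0.112
R0 = Σ lx·mx = 0.914 → 0.91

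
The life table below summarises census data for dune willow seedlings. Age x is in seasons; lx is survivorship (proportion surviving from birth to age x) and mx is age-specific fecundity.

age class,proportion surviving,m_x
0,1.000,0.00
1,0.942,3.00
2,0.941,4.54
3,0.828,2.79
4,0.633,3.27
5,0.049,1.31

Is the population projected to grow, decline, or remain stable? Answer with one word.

growing

R0 = Σ lx·mx = 0 + 2.826 + 4.27214 + 2.31012 + 2.06991 + 0.06419 = 11.54236
R0 > 1, so the population is growing.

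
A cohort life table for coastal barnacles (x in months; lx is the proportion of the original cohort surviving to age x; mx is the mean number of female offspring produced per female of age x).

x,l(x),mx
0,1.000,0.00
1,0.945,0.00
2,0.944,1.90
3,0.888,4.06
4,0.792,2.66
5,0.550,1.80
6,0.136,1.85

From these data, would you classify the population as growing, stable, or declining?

growing

R0 = Σ lx·mx = 0 + 0 + 1.7936 + 3.60528 + 2.10672 + 0.99 + 0.2516 = 8.7472
R0 > 1, so the population is growing.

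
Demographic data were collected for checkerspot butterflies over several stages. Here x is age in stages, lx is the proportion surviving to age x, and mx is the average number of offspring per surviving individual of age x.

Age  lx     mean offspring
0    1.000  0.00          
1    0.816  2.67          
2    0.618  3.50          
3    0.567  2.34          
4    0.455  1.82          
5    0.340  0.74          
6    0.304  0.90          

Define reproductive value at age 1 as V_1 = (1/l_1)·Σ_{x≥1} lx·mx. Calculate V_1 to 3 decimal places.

8.605

lx·mx for x ≥ 1: 2.17872, 2.163, 1.32678, 0.8281, 0.2516, 0.2736 → sum = 7.0218
V_1 = 7.0218 / l_1 = 7.0218 / 0.816 = 8.605147… → 8.605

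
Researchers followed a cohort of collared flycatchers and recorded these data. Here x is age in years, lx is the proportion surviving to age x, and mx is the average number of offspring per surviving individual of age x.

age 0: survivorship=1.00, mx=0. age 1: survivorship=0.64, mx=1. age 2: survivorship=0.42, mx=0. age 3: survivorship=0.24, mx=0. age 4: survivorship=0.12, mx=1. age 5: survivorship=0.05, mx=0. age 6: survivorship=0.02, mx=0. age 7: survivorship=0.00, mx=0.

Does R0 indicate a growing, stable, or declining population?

R0 = Σ lx·mx = 0 + 0.64 + 0 + 0 + 0.12 + 0 + 0 + 0 = 0.76
R0 < 1, so the population is declining.

declining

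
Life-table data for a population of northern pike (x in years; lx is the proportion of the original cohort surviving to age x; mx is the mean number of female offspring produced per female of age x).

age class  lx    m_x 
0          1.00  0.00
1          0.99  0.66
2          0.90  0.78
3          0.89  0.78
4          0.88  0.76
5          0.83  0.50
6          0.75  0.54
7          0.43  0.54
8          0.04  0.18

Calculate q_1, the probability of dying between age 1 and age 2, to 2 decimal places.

q_1 = (l_1 − l_2) / l_1 = (0.99 − 0.9) / 0.99
     = 0.09 / 0.99 = 0.090909… → 0.09

0.09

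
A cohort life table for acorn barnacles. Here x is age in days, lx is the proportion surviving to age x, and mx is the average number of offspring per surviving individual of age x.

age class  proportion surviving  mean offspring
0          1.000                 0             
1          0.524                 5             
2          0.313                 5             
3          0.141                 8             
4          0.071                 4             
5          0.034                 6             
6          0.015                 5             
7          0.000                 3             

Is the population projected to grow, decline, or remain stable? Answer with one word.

R0 = Σ lx·mx = 0 + 2.62 + 1.565 + 1.128 + 0.284 + 0.204 + 0.075 + 0 = 5.876
R0 > 1, so the population is growing.

growing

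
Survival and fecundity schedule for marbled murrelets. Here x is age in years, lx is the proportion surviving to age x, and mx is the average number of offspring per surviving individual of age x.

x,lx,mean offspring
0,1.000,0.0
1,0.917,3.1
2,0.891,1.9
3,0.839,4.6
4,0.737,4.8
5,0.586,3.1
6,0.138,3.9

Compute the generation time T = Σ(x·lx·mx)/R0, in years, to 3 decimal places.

3.098

lx·mx: 0, 2.8427, 1.6929, 3.8594, 3.5376, 1.8166, 0.5382 → R0 = 14.2874
x·lx·mx: 0, 2.8427, 3.3858, 11.5782, 14.1504, 9.083, 3.2292 → Σ = 44.2693
T = 44.2693 / 14.2874 = 3.098485… → 3.098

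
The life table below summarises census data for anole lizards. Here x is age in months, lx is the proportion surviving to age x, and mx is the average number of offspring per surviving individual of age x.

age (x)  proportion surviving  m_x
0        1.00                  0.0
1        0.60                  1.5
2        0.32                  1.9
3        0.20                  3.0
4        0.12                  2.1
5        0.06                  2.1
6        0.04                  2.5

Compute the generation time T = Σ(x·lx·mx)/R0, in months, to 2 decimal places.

lx·mx: 0, 0.9, 0.608, 0.6, 0.252, 0.126, 0.1 → R0 = 2.586
x·lx·mx: 0, 0.9, 1.216, 1.8, 1.008, 0.63, 0.6 → Σ = 6.154
T = 6.154 / 2.586 = 2.379737… → 2.38

2.38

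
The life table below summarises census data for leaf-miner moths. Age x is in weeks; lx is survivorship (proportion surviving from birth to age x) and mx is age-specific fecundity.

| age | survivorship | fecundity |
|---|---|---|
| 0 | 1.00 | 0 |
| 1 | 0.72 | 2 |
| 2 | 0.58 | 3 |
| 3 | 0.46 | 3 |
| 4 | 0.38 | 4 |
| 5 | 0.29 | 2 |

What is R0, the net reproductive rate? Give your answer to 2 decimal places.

6.66

lx·mx by age: 0, 1.44, 1.74, 1.38, 1.52, 0.58
R0 = Σ lx·mx = 6.66 → 6.66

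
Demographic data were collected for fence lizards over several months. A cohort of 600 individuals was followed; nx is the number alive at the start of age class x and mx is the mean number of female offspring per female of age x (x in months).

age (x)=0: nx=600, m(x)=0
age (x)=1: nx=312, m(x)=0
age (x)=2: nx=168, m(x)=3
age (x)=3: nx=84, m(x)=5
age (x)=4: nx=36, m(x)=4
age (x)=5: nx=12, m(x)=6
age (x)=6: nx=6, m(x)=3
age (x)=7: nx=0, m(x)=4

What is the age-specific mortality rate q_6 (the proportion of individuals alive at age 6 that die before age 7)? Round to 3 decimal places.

lx = nx/n0 = nx/600: 1, 0.52, 0.28, 0.14, 0.06, 0.02, 0.01, 0
q_6 = (l_6 − l_7) / l_6 = (0.01 − 0) / 0.01
     = 0.01 / 0.01 = 1 → 1.000

1.000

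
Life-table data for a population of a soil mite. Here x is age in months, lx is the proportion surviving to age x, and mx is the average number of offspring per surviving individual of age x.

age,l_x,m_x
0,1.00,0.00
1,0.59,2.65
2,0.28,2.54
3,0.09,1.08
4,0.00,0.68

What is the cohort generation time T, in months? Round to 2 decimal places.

1.38

lx·mx: 0, 1.5635, 0.7112, 0.0972, 0 → R0 = 2.3719
x·lx·mx: 0, 1.5635, 1.4224, 0.2916, 0 → Σ = 3.2775
T = 3.2775 / 2.3719 = 1.381804… → 1.38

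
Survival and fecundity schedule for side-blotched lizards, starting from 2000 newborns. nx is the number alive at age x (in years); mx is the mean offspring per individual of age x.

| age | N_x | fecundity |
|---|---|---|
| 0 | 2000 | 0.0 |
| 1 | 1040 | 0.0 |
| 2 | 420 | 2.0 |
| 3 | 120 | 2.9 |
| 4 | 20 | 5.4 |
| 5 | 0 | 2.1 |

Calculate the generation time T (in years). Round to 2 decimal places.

2.44

lx = nx/n0 = nx/2000: 1, 0.52, 0.21, 0.06, 0.01, 0
lx·mx: 0, 0, 0.42, 0.174, 0.054, 0 → R0 = 0.648
x·lx·mx: 0, 0, 0.84, 0.522, 0.216, 0 → Σ = 1.578
T = 1.578 / 0.648 = 2.435185… → 2.44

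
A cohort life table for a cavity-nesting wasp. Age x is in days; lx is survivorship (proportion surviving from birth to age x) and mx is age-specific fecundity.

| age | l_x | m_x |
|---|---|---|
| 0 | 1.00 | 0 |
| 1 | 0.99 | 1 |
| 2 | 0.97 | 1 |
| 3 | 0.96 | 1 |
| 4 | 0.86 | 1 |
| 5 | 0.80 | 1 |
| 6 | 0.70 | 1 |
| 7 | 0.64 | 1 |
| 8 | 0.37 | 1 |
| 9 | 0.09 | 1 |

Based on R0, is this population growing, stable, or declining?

R0 = Σ lx·mx = 0 + 0.99 + 0.97 + 0.96 + 0.86 + 0.8 + 0.7 + 0.64 + 0.37 + 0.09 = 6.38
R0 > 1, so the population is growing.

growing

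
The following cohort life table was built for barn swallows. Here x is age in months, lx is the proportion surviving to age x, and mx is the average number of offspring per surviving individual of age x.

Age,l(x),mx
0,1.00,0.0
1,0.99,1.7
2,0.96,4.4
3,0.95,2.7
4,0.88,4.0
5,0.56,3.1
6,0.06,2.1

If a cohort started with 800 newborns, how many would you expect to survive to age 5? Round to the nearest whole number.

448

Expected survivors = N0 · l_5 = 800 × 0.56 = 448 → 448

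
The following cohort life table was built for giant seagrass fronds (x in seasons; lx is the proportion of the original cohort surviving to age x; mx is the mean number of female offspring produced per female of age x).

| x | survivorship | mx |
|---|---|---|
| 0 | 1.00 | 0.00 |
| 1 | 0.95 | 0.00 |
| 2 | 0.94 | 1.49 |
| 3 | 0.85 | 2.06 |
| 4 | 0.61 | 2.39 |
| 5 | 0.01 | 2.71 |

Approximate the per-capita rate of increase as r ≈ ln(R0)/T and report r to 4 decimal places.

0.5073

R0 = Σ lx·mx = 0 + 0 + 1.4006 + 1.751 + 1.4579 + 0.0271 = 4.6366
Σ x·lx·mx = 14.0213; T = 14.0213/4.6366 = 3.02405…
r ≈ ln(R0)/T = ln(4.6366)/3.02405… = 0.507261… → 0.5073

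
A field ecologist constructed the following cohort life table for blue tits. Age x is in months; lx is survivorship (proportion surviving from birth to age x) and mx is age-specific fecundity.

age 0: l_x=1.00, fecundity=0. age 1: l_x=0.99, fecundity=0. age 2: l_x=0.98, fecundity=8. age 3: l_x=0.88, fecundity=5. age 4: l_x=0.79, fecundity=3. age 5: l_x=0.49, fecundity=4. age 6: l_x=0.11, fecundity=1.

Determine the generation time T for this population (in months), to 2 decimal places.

lx·mx: 0, 0, 7.84, 4.4, 2.37, 1.96, 0.11 → R0 = 16.68
x·lx·mx: 0, 0, 15.68, 13.2, 9.48, 9.8, 0.66 → Σ = 48.82
T = 48.82 / 16.68 = 2.926859… → 2.93

2.93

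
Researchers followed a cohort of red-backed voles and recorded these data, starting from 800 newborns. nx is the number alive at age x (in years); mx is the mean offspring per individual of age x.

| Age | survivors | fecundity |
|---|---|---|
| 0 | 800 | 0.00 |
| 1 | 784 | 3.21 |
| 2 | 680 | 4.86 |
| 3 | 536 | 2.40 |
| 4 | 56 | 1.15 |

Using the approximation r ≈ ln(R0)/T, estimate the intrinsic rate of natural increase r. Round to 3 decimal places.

lx = nx/n0 = nx/800: 1, 0.98, 0.85, 0.67, 0.07
R0 = Σ lx·mx = 0 + 3.1458 + 4.131 + 1.608 + 0.0805 = 8.9653
Σ x·lx·mx = 16.5538; T = 16.5538/8.9653 = 1.84643…
r ≈ ln(R0)/T = ln(8.9653)/1.84643… = 1.18789… → 1.188

1.188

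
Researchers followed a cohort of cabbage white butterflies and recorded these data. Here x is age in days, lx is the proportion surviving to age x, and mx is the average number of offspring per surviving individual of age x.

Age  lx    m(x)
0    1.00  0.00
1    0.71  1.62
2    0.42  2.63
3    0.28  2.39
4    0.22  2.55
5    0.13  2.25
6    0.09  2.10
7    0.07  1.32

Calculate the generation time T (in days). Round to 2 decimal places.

lx·mx: 0, 1.1502, 1.1046, 0.6692, 0.561, 0.2925, 0.189, 0.0924 → R0 = 4.0589
x·lx·mx: 0, 1.1502, 2.2092, 2.0076, 2.244, 1.4625, 1.134, 0.6468 → Σ = 10.8543
T = 10.8543 / 4.0589 = 2.674197… → 2.67

2.67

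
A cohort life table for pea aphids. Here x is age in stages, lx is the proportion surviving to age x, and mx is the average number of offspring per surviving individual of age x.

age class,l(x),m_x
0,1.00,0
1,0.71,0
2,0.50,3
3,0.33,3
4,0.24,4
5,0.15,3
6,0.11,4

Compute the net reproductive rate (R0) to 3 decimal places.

4.340

lx·mx by age: 0, 0, 1.5, 0.99, 0.96, 0.45, 0.44
R0 = Σ lx·mx = 4.34 → 4.340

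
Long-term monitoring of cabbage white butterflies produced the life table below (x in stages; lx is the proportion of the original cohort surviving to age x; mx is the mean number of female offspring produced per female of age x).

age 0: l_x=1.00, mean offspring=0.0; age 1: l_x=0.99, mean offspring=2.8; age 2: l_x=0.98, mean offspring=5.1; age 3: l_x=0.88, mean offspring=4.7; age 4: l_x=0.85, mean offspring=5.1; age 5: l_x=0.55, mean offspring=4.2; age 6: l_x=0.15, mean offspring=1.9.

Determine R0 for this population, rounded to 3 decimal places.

18.836

lx·mx by age: 0, 2.772, 4.998, 4.136, 4.335, 2.31, 0.285
R0 = Σ lx·mx = 18.836 → 18.836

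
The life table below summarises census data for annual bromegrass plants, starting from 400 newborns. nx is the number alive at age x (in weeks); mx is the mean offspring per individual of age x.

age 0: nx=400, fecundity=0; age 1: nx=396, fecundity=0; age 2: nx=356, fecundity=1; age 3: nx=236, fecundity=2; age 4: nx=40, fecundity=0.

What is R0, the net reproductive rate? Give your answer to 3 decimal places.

lx = nx/n0 = nx/400: 1, 0.99, 0.89, 0.59, 0.1
lx·mx by age: 0, 0, 0.89, 1.18, 0
R0 = Σ lx·mx = 2.07 → 2.070

2.070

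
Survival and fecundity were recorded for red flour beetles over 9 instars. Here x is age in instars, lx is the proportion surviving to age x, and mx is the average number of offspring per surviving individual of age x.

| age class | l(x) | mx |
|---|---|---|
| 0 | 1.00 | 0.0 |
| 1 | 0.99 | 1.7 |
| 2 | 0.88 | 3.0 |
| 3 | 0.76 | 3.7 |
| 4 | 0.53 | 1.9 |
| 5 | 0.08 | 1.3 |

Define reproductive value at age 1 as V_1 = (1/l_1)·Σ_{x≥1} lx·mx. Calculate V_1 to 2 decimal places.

8.33

lx·mx for x ≥ 1: 1.683, 2.64, 2.812, 1.007, 0.104 → sum = 8.246
V_1 = 8.246 / l_1 = 8.246 / 0.99 = 8.329293… → 8.33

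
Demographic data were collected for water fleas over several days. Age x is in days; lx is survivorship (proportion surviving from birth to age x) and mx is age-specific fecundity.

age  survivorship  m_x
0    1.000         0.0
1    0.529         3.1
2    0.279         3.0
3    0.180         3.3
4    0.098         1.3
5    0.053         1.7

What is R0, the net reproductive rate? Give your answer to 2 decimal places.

3.29

lx·mx by age: 0, 1.6399, 0.837, 0.594, 0.1274, 0.0901
R0 = Σ lx·mx = 3.2884 → 3.29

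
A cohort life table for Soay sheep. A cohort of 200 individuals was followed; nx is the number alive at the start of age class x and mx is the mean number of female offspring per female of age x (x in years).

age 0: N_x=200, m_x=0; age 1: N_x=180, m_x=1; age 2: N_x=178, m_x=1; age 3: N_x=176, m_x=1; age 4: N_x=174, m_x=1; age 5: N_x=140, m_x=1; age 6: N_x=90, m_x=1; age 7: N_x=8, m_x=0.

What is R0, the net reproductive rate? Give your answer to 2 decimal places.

4.69

lx = nx/n0 = nx/200: 1, 0.9, 0.89, 0.88, 0.87, 0.7, 0.45, 0.04
lx·mx by age: 0, 0.9, 0.89, 0.88, 0.87, 0.7, 0.45, 0
R0 = Σ lx·mx = 4.69 → 4.69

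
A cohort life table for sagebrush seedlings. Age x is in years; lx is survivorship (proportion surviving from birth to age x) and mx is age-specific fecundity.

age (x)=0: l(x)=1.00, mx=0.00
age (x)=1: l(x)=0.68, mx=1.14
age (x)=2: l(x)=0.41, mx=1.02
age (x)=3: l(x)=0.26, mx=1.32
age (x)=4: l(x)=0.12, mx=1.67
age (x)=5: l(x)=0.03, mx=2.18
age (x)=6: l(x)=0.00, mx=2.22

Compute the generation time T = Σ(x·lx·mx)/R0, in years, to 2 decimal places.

lx·mx: 0, 0.7752, 0.4182, 0.3432, 0.2004, 0.0654, 0 → R0 = 1.8024
x·lx·mx: 0, 0.7752, 0.8364, 1.0296, 0.8016, 0.327, 0 → Σ = 3.7698
T = 3.7698 / 1.8024 = 2.091545… → 2.09

2.09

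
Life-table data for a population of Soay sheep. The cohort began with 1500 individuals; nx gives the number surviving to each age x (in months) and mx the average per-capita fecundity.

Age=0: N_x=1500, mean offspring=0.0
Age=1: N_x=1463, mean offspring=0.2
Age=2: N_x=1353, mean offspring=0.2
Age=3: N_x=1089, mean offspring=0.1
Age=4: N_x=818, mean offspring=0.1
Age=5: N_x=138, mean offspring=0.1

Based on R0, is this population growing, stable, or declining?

declining

lx = nx/n0 = nx/1500: 1, 0.97533…, 0.902, 0.726, 0.54533…, 0.092
R0 = Σ lx·mx = 0 + 0.195067… + 0.1804 + 0.0726 + 0.054533… + 0.0092 = 0.5118…
R0 < 1, so the population is declining.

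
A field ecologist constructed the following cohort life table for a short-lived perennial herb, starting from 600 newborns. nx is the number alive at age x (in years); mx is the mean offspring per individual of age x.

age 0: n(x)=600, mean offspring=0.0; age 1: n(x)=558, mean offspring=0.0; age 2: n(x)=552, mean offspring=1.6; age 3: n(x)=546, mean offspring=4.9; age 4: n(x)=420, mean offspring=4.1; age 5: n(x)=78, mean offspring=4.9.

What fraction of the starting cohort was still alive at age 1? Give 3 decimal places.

l_1 = n_1/n_0 = 558/600 = 0.93 → 0.930

0.930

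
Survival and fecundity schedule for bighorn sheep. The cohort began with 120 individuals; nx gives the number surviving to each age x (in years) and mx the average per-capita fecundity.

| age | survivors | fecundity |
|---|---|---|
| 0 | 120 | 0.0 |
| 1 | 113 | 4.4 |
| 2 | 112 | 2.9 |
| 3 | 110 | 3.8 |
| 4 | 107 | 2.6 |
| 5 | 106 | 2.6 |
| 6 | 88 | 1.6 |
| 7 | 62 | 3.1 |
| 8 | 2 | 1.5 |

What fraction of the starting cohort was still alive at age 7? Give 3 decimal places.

l_7 = n_7/n_0 = 62/120 = 0.516667… → 0.517

0.517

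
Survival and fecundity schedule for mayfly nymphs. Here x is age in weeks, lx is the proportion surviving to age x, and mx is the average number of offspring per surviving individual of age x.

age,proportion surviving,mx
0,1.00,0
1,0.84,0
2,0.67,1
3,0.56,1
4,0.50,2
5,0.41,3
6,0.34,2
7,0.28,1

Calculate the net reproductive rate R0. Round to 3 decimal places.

4.420

lx·mx by age: 0, 0, 0.67, 0.56, 1, 1.23, 0.68, 0.28
R0 = Σ lx·mx = 4.42 → 4.420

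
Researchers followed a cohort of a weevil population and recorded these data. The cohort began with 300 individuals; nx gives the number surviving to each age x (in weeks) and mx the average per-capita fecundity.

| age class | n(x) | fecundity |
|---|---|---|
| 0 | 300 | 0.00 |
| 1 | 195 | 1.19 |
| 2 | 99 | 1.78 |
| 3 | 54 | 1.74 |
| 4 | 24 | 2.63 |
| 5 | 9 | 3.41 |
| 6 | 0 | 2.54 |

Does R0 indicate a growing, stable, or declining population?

lx = nx/n0 = nx/300: 1, 0.65, 0.33, 0.18, 0.08, 0.03, 0
R0 = Σ lx·mx = 0 + 0.7735 + 0.5874 + 0.3132 + 0.2104 + 0.1023 + 0 = 1.9868
R0 > 1, so the population is growing.

growing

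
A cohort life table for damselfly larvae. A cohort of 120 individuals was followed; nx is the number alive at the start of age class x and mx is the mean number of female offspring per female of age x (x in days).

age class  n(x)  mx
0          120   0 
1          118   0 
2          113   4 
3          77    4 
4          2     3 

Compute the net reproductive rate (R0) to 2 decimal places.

6.38

lx = nx/n0 = nx/120: 1, 0.98333…, 0.94167…, 0.64167…, 0.01667…
lx·mx by age: 0, 0, 3.766667…, 2.566667…, 0.05…
R0 = Σ lx·mx = 6.383333… → 6.38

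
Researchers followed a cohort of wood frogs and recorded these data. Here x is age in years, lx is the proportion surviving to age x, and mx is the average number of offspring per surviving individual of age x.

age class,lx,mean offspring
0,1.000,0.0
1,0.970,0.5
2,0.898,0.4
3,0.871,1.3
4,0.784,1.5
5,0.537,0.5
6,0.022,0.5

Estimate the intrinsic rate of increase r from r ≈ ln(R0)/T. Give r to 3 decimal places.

0.395

R0 = Σ lx·mx = 0 + 0.485 + 0.3592 + 1.1323 + 1.176 + 0.2685 + 0.011 = 3.432
Σ x·lx·mx = 10.7128; T = 10.7128/3.432 = 3.12145…
r ≈ ln(R0)/T = ln(3.432)/3.12145… = 0.39506… → 0.395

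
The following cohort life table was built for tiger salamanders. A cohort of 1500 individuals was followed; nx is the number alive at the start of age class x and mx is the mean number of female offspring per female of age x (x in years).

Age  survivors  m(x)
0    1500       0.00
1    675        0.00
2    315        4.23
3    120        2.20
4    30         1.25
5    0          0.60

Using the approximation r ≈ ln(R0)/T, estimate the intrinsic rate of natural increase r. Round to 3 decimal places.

0.039

lx = nx/n0 = nx/1500: 1, 0.45, 0.21, 0.08, 0.02, 0
R0 = Σ lx·mx = 0 + 0 + 0.8883 + 0.176 + 0.025 + 0 = 1.0893
Σ x·lx·mx = 2.4046; T = 2.4046/1.0893 = 2.20747…
r ≈ ln(R0)/T = ln(1.0893)/2.20747… = 0.03875… → 0.039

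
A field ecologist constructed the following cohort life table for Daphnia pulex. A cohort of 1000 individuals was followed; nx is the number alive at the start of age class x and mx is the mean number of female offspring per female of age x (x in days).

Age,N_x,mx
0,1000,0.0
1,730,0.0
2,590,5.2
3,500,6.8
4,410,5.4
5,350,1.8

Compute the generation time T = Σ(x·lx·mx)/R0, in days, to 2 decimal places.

3.04

lx = nx/n0 = nx/1000: 1, 0.73, 0.59, 0.5, 0.41, 0.35
lx·mx: 0, 0, 3.068, 3.4, 2.214, 0.63 → R0 = 9.312
x·lx·mx: 0, 0, 6.136, 10.2, 8.856, 3.15 → Σ = 28.342
T = 28.342 / 9.312 = 3.0436… → 3.04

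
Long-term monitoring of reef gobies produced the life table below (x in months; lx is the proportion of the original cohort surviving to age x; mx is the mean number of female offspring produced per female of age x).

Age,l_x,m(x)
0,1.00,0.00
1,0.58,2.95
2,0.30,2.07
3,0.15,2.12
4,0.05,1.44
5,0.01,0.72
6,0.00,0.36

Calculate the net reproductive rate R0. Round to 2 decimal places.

2.73

lx·mx by age: 0, 1.711, 0.621, 0.318, 0.072, 0.0072, 0
R0 = Σ lx·mx = 2.7292 → 2.73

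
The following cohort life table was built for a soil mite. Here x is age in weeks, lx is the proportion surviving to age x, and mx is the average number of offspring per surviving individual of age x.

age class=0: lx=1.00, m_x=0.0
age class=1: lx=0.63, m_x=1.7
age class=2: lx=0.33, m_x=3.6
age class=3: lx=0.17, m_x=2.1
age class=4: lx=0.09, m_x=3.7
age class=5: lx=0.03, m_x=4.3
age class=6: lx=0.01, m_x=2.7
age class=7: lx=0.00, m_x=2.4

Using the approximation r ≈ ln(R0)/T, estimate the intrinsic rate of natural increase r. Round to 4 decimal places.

R0 = Σ lx·mx = 0 + 1.071 + 1.188 + 0.357 + 0.333 + 0.129 + 0.027 + 0 = 3.105
Σ x·lx·mx = 6.657; T = 6.657/3.105 = 2.14396…
r ≈ ln(R0)/T = ln(3.105)/2.14396… = 0.528467… → 0.5285

0.5285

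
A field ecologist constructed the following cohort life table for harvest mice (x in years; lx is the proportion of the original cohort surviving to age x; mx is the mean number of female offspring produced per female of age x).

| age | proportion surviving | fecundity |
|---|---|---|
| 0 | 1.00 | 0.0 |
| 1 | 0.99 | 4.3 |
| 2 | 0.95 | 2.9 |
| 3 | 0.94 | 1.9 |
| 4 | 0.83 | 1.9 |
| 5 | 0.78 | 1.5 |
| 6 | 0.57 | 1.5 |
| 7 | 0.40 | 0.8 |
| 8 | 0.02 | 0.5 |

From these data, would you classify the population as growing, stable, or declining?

R0 = Σ lx·mx = 0 + 4.257 + 2.755 + 1.786 + 1.577 + 1.17 + 0.855 + 0.32 + 0.01 = 12.73
R0 > 1, so the population is growing.

growing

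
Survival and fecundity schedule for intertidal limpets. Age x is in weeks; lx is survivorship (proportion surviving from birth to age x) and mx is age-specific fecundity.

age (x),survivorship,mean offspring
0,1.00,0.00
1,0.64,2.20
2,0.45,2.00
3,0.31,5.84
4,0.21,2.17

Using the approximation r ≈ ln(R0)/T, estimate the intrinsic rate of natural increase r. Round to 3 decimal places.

R0 = Σ lx·mx = 0 + 1.408 + 0.9 + 1.8104 + 0.4557 = 4.5741
Σ x·lx·mx = 10.462; T = 10.462/4.5741 = 2.28723…
r ≈ ln(R0)/T = ln(4.5741)/2.28723… = 0.66474… → 0.665

0.665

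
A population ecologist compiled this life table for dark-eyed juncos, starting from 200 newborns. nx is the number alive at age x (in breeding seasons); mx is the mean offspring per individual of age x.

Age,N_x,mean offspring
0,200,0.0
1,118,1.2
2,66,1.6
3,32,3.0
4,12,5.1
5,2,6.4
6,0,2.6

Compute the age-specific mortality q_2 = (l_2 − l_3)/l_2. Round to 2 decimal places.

lx = nx/n0 = nx/200: 1, 0.59, 0.33, 0.16, 0.06, 0.01, 0
q_2 = (l_2 − l_3) / l_2 = (0.33 − 0.16) / 0.33
     = 0.17 / 0.33 = 0.515152… → 0.52

0.52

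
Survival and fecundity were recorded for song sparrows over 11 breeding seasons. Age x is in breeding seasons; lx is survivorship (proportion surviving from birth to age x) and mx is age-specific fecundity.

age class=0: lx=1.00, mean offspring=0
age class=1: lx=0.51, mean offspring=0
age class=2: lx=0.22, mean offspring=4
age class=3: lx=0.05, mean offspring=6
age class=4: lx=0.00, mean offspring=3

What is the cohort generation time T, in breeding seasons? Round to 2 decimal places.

2.25

lx·mx: 0, 0, 0.88, 0.3, 0 → R0 = 1.18
x·lx·mx: 0, 0, 1.76, 0.9, 0 → Σ = 2.66
T = 2.66 / 1.18 = 2.254237… → 2.25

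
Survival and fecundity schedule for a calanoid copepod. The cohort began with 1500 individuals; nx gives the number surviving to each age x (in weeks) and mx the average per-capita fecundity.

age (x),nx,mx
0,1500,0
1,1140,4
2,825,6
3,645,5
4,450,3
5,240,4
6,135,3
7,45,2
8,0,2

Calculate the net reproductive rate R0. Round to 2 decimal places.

lx = nx/n0 = nx/1500: 1, 0.76, 0.55, 0.43, 0.3, 0.16, 0.09, 0.03, 0
lx·mx by age: 0, 3.04, 3.3, 2.15, 0.9, 0.64, 0.27, 0.06, 0
R0 = Σ lx·mx = 10.36 → 10.36

10.36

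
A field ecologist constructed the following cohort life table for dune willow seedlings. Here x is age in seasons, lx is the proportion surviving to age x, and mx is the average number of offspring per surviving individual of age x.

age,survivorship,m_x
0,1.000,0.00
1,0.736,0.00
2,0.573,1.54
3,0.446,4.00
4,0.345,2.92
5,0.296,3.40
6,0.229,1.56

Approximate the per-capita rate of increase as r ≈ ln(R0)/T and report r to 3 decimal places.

R0 = Σ lx·mx = 0 + 0 + 0.88242 + 1.784 + 1.0074 + 1.0064 + 0.35724 = 5.03746
Σ x·lx·mx = 18.32188; T = 18.32188/5.03746 = 3.63713…
r ≈ ln(R0)/T = ln(5.03746)/3.63713… = 0.44455… → 0.445

0.445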